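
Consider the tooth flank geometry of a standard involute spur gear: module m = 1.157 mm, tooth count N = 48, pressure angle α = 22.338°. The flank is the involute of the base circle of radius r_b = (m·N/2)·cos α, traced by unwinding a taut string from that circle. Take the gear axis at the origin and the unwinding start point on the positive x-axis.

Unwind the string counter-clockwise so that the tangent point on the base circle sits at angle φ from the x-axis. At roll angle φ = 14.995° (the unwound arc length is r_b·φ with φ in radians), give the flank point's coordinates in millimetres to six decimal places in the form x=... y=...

x=26.548823 y=0.152419

pitch radius r_p = m·N/2 = 1.157·48/2 = 27.768000
base radius r_b = r_p·cos α = 27.768000·cos 22.338° = 25.684230
roll angle φ = 14.995° = 0.26171212 rad
x = r_b·(cos φ + φ·sin φ) = 25.684230·(0.96594841 + 0.26171212·0.25873475) = 26.548823
y = r_b·(sin φ − φ·cos φ) = 25.684230·(0.25873475 − 0.26171212·0.96594841) = 0.152419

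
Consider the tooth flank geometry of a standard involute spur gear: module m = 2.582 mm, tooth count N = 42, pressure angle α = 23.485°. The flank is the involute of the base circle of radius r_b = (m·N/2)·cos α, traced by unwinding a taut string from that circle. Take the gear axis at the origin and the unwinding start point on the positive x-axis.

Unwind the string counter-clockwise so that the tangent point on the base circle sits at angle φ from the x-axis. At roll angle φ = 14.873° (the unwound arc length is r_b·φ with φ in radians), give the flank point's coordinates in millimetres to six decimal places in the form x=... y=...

pitch radius r_p = m·N/2 = 2.582·42/2 = 54.222000
base radius r_b = r_p·cos α = 54.222000·cos 23.485° = 49.730490
roll angle φ = 14.873° = 0.25958282 rad
x = r_b·(cos φ + φ·sin φ) = 49.730490·(0.96649714 + 0.25958282·0.25667737) = 51.377871
y = r_b·(sin φ − φ·cos φ) = 49.730490·(0.25667737 − 0.25958282·0.96649714) = 0.288005

x=51.377871 y=0.288005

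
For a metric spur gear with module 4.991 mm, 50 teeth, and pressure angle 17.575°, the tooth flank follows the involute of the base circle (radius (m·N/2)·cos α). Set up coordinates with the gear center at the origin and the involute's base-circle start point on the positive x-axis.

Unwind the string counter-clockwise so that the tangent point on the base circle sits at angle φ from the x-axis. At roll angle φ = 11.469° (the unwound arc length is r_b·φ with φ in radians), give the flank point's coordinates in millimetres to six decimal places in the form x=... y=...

x=121.310103 y=0.316748

pitch radius r_p = m·N/2 = 4.991·50/2 = 124.775000
base radius r_b = r_p·cos α = 124.775000·cos 17.575° = 118.950816
roll angle φ = 11.469° = 0.20017181 rad
x = r_b·(cos φ + φ·sin φ) = 118.950816·(0.98003243 + 0.20017181·0.19883771) = 121.310103
y = r_b·(sin φ − φ·cos φ) = 118.950816·(0.19883771 − 0.20017181·0.98003243) = 0.316748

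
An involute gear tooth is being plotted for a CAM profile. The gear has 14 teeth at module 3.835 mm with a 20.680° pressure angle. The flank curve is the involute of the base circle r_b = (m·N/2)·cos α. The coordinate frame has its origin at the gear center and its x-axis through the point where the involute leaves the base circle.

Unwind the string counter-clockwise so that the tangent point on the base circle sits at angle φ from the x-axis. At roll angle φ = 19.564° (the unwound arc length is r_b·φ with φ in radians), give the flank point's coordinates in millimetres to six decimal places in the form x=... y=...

x=26.537031 y=0.329420

pitch radius r_p = m·N/2 = 3.835·14/2 = 26.845000
base radius r_b = r_p·cos α = 26.845000·cos 20.680° = 25.115306
roll angle φ = 19.564° = 0.34145621 rad
x = r_b·(cos φ + φ·sin φ) = 25.115306·(0.94226804 + 0.34145621·0.33485959) = 26.537031
y = r_b·(sin φ − φ·cos φ) = 25.115306·(0.33485959 − 0.34145621·0.94226804) = 0.329420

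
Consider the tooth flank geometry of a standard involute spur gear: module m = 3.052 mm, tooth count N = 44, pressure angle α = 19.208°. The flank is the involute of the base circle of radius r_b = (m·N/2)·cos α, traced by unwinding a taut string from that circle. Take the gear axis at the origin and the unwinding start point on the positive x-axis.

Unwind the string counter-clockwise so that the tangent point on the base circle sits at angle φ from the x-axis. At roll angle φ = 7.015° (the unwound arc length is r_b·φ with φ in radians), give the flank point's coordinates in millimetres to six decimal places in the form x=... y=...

x=63.879582 y=0.038732

pitch radius r_p = m·N/2 = 3.052·44/2 = 67.144000
base radius r_b = r_p·cos α = 67.144000·cos 19.208° = 63.406123
roll angle φ = 7.015° = 0.12243485 rad
x = r_b·(cos φ + φ·sin φ) = 63.406123·(0.99251421 + 0.12243485·0.12212919) = 63.879582
y = r_b·(sin φ − φ·cos φ) = 63.406123·(0.12212919 − 0.12243485·0.99251421) = 0.038732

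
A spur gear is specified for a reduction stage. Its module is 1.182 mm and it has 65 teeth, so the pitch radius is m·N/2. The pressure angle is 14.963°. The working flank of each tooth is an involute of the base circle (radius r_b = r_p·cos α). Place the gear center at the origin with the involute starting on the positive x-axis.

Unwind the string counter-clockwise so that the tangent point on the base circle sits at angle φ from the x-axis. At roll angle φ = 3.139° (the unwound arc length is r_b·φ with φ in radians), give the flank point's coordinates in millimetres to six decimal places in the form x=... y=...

pitch radius r_p = m·N/2 = 1.182·65/2 = 38.415000
base radius r_b = r_p·cos α = 38.415000·cos 14.963° = 37.112453
roll angle φ = 3.139° = 0.05478589 rad
x = r_b·(cos φ + φ·sin φ) = 37.112453·(0.99849963 + 0.05478589·0.05475848) = 37.168108
y = r_b·(sin φ − φ·cos φ) = 37.112453·(0.05475848 − 0.05478589·0.99849963) = 0.002034

x=37.168108 y=0.002034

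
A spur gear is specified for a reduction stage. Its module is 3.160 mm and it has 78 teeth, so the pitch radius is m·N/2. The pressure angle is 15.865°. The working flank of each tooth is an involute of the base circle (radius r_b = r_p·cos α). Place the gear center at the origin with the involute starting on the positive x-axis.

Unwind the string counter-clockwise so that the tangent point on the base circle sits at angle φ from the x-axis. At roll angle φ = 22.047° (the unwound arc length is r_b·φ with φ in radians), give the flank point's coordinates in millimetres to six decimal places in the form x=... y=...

pitch radius r_p = m·N/2 = 3.160·78/2 = 123.240000
base radius r_b = r_p·cos α = 123.240000·cos 15.865° = 118.545601
roll angle φ = 22.047° = 0.38479274 rad
x = r_b·(cos φ + φ·sin φ) = 118.545601·(0.92687625 + 0.38479274·0.37536704) = 126.999653
y = r_b·(sin φ − φ·cos φ) = 118.545601·(0.37536704 − 0.38479274·0.92687625) = 2.218200

x=126.999653 y=2.218200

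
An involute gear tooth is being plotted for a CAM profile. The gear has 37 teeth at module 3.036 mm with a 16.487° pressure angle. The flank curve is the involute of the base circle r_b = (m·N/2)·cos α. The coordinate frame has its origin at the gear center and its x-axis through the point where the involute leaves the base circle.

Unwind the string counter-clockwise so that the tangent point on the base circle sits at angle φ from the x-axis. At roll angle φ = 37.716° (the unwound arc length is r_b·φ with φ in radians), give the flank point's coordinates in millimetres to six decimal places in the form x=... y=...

x=64.291263 y=4.902195

pitch radius r_p = m·N/2 = 3.036·37/2 = 56.166000
base radius r_b = r_p·cos α = 56.166000·cos 16.487° = 53.856687
roll angle φ = 37.716° = 0.65826838 rad
x = r_b·(cos φ + φ·sin φ) = 53.856687·(0.79105273 + 0.65826838·0.61174797) = 64.291263
y = r_b·(sin φ − φ·cos φ) = 53.856687·(0.61174797 − 0.65826838·0.79105273) = 4.902195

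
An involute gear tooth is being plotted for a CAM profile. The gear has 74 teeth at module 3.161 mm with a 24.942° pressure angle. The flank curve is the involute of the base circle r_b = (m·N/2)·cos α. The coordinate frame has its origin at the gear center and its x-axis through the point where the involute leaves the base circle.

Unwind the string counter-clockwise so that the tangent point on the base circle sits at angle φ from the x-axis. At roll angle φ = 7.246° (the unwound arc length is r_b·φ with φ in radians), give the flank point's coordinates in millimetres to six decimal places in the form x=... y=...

pitch radius r_p = m·N/2 = 3.161·74/2 = 116.957000
base radius r_b = r_p·cos α = 116.957000·cos 24.942° = 106.049021
roll angle φ = 7.246° = 0.12646656 rad
x = r_b·(cos φ + φ·sin φ) = 106.049021·(0.99201376 + 0.12646656·0.12612971) = 106.893696
y = r_b·(sin φ − φ·cos φ) = 106.049021·(0.12612971 − 0.12646656·0.99201376) = 0.071387

x=106.893696 y=0.071387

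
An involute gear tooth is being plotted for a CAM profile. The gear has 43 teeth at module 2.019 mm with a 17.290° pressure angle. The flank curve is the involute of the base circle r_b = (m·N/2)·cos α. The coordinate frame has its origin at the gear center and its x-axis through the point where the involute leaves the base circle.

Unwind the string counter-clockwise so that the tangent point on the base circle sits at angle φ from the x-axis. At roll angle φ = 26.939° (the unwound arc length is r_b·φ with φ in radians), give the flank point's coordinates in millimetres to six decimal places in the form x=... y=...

x=45.778108 y=1.404485

pitch radius r_p = m·N/2 = 2.019·43/2 = 43.408500
base radius r_b = r_p·cos α = 43.408500·cos 17.290° = 41.446987
roll angle φ = 26.939° = 0.47017425 rad
x = r_b·(cos φ + φ·sin φ) = 41.446987·(0.89148936 + 0.47017425·0.45304163) = 45.778108
y = r_b·(sin φ − φ·cos φ) = 41.446987·(0.45304163 − 0.47017425·0.89148936) = 1.404485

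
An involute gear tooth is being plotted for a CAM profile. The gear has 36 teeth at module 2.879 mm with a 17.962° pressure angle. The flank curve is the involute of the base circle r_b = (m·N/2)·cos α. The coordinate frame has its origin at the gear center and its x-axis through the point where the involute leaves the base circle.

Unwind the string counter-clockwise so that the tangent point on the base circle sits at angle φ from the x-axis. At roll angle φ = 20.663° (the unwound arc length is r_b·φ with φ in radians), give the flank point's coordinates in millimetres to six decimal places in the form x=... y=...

pitch radius r_p = m·N/2 = 2.879·36/2 = 51.822000
base radius r_b = r_p·cos α = 51.822000·cos 17.962° = 49.296261
roll angle φ = 20.663° = 0.36063738 rad
x = r_b·(cos φ + φ·sin φ) = 49.296261·(0.93567210 + 0.36063738·0.35287069) = 52.398497
y = r_b·(sin φ − φ·cos φ) = 49.296261·(0.35287069 − 0.36063738·0.93567210) = 0.760757

x=52.398497 y=0.760757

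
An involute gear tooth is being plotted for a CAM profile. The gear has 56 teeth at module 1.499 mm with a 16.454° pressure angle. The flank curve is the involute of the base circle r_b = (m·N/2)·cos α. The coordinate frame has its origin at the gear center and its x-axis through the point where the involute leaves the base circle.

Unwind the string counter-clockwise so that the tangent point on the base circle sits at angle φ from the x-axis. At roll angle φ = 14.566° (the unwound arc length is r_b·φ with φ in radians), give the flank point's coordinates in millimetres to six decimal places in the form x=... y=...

x=41.532981 y=0.219039

pitch radius r_p = m·N/2 = 1.499·56/2 = 41.972000
base radius r_b = r_p·cos α = 41.972000·cos 16.454° = 40.253139
roll angle φ = 14.566° = 0.25422466 rad
x = r_b·(cos φ + φ·sin φ) = 40.253139·(0.96785858 + 0.25422466·0.25149506) = 41.532981
y = r_b·(sin φ − φ·cos φ) = 40.253139·(0.25149506 − 0.25422466·0.96785858) = 0.219039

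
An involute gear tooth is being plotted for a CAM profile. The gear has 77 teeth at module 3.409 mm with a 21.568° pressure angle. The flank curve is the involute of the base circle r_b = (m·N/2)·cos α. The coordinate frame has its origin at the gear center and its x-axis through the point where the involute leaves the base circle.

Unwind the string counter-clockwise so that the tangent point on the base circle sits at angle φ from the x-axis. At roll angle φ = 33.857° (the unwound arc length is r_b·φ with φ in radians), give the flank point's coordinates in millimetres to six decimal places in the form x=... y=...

x=141.542404 y=8.105453

pitch radius r_p = m·N/2 = 3.409·77/2 = 131.246500
base radius r_b = r_p·cos α = 131.246500·cos 21.568° = 122.056875
roll angle φ = 33.857° = 0.59091612 rad
x = r_b·(cos φ + φ·sin φ) = 122.056875·(0.83043063 + 0.59091612·0.55712203) = 141.542404
y = r_b·(sin φ − φ·cos φ) = 122.056875·(0.55712203 − 0.59091612·0.83043063) = 8.105453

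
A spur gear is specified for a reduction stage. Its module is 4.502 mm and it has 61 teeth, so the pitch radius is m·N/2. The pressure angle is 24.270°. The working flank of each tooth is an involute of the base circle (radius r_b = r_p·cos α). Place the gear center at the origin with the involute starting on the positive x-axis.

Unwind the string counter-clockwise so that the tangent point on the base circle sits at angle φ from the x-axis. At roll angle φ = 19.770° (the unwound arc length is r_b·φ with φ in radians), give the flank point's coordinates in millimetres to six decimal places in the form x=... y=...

x=132.406647 y=1.693830

pitch radius r_p = m·N/2 = 4.502·61/2 = 137.311000
base radius r_b = r_p·cos α = 137.311000·cos 24.270° = 125.175264
roll angle φ = 19.770° = 0.34505159 rad
x = r_b·(cos φ + φ·sin φ) = 125.175264·(0.94105800 + 0.34505159·0.33824523) = 132.406647
y = r_b·(sin φ − φ·cos φ) = 125.175264·(0.33824523 − 0.34505159·0.94105800) = 1.693830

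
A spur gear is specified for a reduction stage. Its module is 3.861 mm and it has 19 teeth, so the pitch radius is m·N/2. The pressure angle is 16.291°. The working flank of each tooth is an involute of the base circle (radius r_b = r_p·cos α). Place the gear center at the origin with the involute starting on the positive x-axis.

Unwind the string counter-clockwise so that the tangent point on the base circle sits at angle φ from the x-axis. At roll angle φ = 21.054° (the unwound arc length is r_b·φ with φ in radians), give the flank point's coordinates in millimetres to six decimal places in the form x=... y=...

pitch radius r_p = m·N/2 = 3.861·19/2 = 36.679500
base radius r_b = r_p·cos α = 36.679500·cos 16.291° = 35.206795
roll angle φ = 21.054° = 0.36746162 rad
x = r_b·(cos φ + φ·sin φ) = 35.206795·(0.93324226 + 0.36746162·0.35924767) = 37.504108
y = r_b·(sin φ − φ·cos φ) = 35.206795·(0.35924767 − 0.36746162·0.93324226) = 0.574468

x=37.504108 y=0.574468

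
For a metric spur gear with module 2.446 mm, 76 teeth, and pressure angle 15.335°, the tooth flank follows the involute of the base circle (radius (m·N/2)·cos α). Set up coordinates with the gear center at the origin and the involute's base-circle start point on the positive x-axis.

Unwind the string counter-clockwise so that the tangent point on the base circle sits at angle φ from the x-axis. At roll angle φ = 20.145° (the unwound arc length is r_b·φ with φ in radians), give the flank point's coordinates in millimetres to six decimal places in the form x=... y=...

x=95.009198 y=1.282714

pitch radius r_p = m·N/2 = 2.446·76/2 = 92.948000
base radius r_b = r_p·cos α = 92.948000·cos 15.335° = 89.638684
roll angle φ = 20.145° = 0.35159658 rad
x = r_b·(cos φ + φ·sin φ) = 89.638684·(0.93882405 + 0.35159658·0.34439715) = 95.009198
y = r_b·(sin φ − φ·cos φ) = 89.638684·(0.34439715 − 0.35159658·0.93882405) = 1.282714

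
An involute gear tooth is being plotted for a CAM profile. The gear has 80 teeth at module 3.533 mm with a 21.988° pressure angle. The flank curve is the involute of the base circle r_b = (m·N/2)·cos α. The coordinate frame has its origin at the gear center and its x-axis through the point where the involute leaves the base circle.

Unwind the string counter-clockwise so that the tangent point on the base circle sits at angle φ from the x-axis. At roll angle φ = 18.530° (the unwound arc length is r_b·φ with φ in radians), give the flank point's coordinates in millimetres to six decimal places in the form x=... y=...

x=137.715567 y=1.462157

pitch radius r_p = m·N/2 = 3.533·80/2 = 141.320000
base radius r_b = r_p·cos α = 141.320000·cos 21.988° = 131.040707
roll angle φ = 18.530° = 0.32340951 rad
x = r_b·(cos φ + φ·sin φ) = 131.040707·(0.94815738 + 0.32340951·0.31780115) = 137.715567
y = r_b·(sin φ − φ·cos φ) = 131.040707·(0.31780115 − 0.32340951·0.94815738) = 1.462157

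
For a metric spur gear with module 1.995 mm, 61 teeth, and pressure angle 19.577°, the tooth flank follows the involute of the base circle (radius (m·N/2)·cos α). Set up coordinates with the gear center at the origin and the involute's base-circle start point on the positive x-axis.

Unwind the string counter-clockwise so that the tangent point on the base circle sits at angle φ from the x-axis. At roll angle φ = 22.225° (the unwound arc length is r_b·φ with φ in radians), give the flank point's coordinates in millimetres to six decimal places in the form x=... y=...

x=61.482246 y=1.098676

pitch radius r_p = m·N/2 = 1.995·61/2 = 60.847500
base radius r_b = r_p·cos α = 60.847500·cos 19.577° = 57.330030
roll angle φ = 22.225° = 0.38789943 rad
x = r_b·(cos φ + φ·sin φ) = 57.330030·(0.92570563 + 0.38789943·0.37824474) = 61.482246
y = r_b·(sin φ − φ·cos φ) = 57.330030·(0.37824474 − 0.38789943·0.92570563) = 1.098676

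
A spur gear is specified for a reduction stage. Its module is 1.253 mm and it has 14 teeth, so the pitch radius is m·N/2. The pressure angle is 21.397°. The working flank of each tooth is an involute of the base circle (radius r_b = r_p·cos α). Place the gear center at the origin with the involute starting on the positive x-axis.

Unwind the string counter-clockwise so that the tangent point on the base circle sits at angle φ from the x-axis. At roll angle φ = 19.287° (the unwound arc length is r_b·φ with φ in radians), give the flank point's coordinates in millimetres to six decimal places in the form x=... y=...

pitch radius r_p = m·N/2 = 1.253·14/2 = 8.771000
base radius r_b = r_p·cos α = 8.771000·cos 21.397° = 8.166458
roll angle φ = 19.287° = 0.33662165 rad
x = r_b·(cos φ + φ·sin φ) = 8.166458·(0.94387592 + 0.33662165·0.33030024) = 8.616121
y = r_b·(sin φ − φ·cos φ) = 8.166458·(0.33030024 − 0.33662165·0.94387592) = 0.102662

x=8.616121 y=0.102662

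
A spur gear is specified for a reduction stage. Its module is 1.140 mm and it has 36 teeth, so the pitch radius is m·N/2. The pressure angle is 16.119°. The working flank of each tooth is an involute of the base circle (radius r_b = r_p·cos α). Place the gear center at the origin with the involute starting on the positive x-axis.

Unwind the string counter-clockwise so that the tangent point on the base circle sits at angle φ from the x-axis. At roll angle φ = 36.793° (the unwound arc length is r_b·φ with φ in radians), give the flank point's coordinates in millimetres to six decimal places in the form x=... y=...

pitch radius r_p = m·N/2 = 1.140·36/2 = 20.520000
base radius r_b = r_p·cos α = 20.520000·cos 16.119° = 19.713300
roll angle φ = 36.793° = 0.64215899 rad
x = r_b·(cos φ + φ·sin φ) = 19.713300·(0.80080455 + 0.64215899·0.59892577) = 23.368345
y = r_b·(sin φ − φ·cos φ) = 19.713300·(0.59892577 − 0.64215899·0.80080455) = 1.669360

x=23.368345 y=1.669360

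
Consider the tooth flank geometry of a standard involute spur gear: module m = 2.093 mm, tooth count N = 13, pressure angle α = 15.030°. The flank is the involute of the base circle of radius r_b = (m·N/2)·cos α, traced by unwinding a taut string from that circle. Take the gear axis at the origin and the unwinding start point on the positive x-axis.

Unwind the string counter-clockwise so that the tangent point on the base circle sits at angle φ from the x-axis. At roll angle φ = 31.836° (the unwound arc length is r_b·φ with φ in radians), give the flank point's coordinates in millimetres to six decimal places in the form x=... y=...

x=15.013481 y=0.728389

pitch radius r_p = m·N/2 = 2.093·13/2 = 13.604500
base radius r_b = r_p·cos α = 13.604500·cos 15.030° = 13.139092
roll angle φ = 31.836° = 0.55564302 rad
x = r_b·(cos φ + φ·sin φ) = 13.139092·(0.84956143 + 0.55564302·0.52748969) = 15.013481
y = r_b·(sin φ − φ·cos φ) = 13.139092·(0.52748969 − 0.55564302·0.84956143) = 0.728389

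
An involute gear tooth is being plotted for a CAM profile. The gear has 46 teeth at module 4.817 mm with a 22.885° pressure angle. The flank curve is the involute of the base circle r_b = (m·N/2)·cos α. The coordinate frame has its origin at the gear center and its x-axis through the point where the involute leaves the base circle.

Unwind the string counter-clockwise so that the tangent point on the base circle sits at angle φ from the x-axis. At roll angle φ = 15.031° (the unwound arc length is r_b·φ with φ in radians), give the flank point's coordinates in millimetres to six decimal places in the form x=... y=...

x=105.522502 y=0.610073

pitch radius r_p = m·N/2 = 4.817·46/2 = 110.791000
base radius r_b = r_p·cos α = 110.791000·cos 22.885° = 102.070335
roll angle φ = 15.031° = 0.26234044 rad
x = r_b·(cos φ + φ·sin φ) = 102.070335·(0.96578565 + 0.26234044·0.25934162) = 105.522502
y = r_b·(sin φ − φ·cos φ) = 102.070335·(0.25934162 − 0.26234044·0.96578565) = 0.610073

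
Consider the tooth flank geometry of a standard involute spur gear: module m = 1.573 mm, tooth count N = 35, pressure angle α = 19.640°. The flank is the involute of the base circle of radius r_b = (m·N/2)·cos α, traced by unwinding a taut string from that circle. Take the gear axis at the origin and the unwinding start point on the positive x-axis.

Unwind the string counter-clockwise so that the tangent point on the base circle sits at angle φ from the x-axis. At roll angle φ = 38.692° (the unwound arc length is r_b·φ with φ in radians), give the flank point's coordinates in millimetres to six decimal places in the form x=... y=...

pitch radius r_p = m·N/2 = 1.573·35/2 = 27.527500
base radius r_b = r_p·cos α = 27.527500·cos 19.640° = 25.926034
roll angle φ = 38.692° = 0.67530279 rad
x = r_b·(cos φ + φ·sin φ) = 25.926034·(0.78051770 + 0.67530279·0.62513368) = 31.180520
y = r_b·(sin φ − φ·cos φ) = 25.926034·(0.62513368 − 0.67530279·0.78051770) = 2.541993

x=31.180520 y=2.541993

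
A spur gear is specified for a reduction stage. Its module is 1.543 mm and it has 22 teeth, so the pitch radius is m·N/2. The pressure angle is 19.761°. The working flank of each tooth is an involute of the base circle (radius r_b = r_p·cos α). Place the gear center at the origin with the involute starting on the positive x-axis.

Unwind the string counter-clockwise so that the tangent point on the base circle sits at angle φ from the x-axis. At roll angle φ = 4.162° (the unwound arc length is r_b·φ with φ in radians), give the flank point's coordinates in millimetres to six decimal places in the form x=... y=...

pitch radius r_p = m·N/2 = 1.543·22/2 = 16.973000
base radius r_b = r_p·cos α = 16.973000·cos 19.761° = 15.973479
roll angle φ = 4.162° = 0.07264060 rad
x = r_b·(cos φ + φ·sin φ) = 15.973479·(0.99736283 + 0.07264060·0.07257674) = 16.015567
y = r_b·(sin φ − φ·cos φ) = 15.973479·(0.07257674 − 0.07264060·0.99736283) = 0.002040

x=16.015567 y=0.002040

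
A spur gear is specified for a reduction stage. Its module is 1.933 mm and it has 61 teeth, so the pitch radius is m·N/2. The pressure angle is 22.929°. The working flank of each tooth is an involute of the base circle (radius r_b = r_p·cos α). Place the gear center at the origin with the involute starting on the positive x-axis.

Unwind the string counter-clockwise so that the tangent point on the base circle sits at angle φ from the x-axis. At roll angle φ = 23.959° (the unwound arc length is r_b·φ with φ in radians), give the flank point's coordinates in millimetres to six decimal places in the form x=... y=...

x=58.840040 y=1.300438

pitch radius r_p = m·N/2 = 1.933·61/2 = 58.956500
base radius r_b = r_p·cos α = 58.956500·cos 22.929° = 54.298249
roll angle φ = 23.959° = 0.41816344 rad
x = r_b·(cos φ + φ·sin φ) = 54.298249·(0.91383628 + 0.41816344·0.40608282) = 58.840040
y = r_b·(sin φ − φ·cos φ) = 54.298249·(0.40608282 − 0.41816344·0.91383628) = 1.300438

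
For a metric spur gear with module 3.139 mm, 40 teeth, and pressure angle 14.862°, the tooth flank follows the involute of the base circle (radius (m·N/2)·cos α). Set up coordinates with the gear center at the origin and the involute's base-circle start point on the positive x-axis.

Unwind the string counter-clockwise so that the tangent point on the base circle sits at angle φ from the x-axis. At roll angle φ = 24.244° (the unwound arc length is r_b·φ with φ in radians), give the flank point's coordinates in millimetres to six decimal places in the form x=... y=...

x=65.871257 y=1.505123

pitch radius r_p = m·N/2 = 3.139·40/2 = 62.780000
base radius r_b = r_p·cos α = 62.780000·cos 14.862° = 60.679783
roll angle φ = 24.244° = 0.42313762 rad
x = r_b·(cos φ + φ·sin φ) = 60.679783·(0.91180505 + 0.42313762·0.41062337) = 65.871257
y = r_b·(sin φ − φ·cos φ) = 60.679783·(0.41062337 − 0.42313762·0.91180505) = 1.505123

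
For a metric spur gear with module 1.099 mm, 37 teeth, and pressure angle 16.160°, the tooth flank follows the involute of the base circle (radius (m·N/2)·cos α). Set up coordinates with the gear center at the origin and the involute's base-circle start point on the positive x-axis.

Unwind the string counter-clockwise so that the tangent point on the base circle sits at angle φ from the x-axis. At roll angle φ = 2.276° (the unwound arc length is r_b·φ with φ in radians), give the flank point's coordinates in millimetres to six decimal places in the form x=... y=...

x=19.543568 y=0.000408

pitch radius r_p = m·N/2 = 1.099·37/2 = 20.331500
base radius r_b = r_p·cos α = 20.331500·cos 16.160° = 19.528166
roll angle φ = 2.276° = 0.03972369 rad
x = r_b·(cos φ + φ·sin φ) = 19.528166·(0.99921112 + 0.03972369·0.03971325) = 19.543568
y = r_b·(sin φ − φ·cos φ) = 19.528166·(0.03971325 − 0.03972369·0.99921112) = 0.000408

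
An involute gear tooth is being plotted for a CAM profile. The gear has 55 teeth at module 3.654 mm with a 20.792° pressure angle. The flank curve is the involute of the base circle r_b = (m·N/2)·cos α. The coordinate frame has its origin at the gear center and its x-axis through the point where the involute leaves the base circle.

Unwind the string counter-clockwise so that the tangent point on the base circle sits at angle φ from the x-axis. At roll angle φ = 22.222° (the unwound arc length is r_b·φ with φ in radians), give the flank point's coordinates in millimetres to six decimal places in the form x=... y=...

pitch radius r_p = m·N/2 = 3.654·55/2 = 100.485000
base radius r_b = r_p·cos α = 100.485000·cos 20.792° = 93.940939
roll angle φ = 22.222° = 0.38784707 rad
x = r_b·(cos φ + φ·sin φ) = 93.940939·(0.92572544 + 0.38784707·0.37819627) = 100.742991
y = r_b·(sin φ − φ·cos φ) = 93.940939·(0.37819627 − 0.38784707·0.92572544) = 1.799568

x=100.742991 y=1.799568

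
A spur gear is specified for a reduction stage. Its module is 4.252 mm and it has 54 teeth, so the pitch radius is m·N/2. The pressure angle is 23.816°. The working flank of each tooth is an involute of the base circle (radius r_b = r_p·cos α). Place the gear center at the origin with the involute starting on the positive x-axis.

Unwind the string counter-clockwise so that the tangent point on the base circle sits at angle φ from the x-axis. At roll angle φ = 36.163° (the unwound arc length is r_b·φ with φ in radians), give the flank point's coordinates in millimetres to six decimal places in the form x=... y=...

x=123.910169 y=8.456860

pitch radius r_p = m·N/2 = 4.252·54/2 = 114.804000
base radius r_b = r_p·cos α = 114.804000·cos 23.816° = 105.028088
roll angle φ = 36.163° = 0.63116342 rad
x = r_b·(cos φ + φ·sin φ) = 105.028088·(0.80734154 + 0.63116342·0.59008443) = 123.910169
y = r_b·(sin φ − φ·cos φ) = 105.028088·(0.59008443 − 0.63116342·0.80734154) = 8.456860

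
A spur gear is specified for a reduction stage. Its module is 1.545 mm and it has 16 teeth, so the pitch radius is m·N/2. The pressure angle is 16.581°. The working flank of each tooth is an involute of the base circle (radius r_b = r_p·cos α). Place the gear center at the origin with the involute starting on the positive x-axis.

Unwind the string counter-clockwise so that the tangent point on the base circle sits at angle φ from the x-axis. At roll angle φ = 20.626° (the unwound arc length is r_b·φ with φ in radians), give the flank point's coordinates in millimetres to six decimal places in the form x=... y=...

pitch radius r_p = m·N/2 = 1.545·16/2 = 12.360000
base radius r_b = r_p·cos α = 12.360000·cos 16.581° = 11.846037
roll angle φ = 20.626° = 0.35999161 rad
x = r_b·(cos φ + φ·sin φ) = 11.846037·(0.93589978 + 0.35999161·0.35226638) = 12.588935
y = r_b·(sin φ − φ·cos φ) = 11.846037·(0.35226638 − 0.35999161·0.93589978) = 0.181840

x=12.588935 y=0.181840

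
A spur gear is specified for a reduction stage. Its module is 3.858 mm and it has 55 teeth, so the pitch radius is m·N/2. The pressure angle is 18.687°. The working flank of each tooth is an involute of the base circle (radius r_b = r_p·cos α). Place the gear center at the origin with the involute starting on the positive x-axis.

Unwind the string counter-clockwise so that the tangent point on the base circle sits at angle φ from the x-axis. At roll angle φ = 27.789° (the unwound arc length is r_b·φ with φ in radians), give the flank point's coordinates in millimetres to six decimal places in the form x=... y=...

pitch radius r_p = m·N/2 = 3.858·55/2 = 106.095000
base radius r_b = r_p·cos α = 106.095000·cos 18.687° = 100.501990
roll angle φ = 27.789° = 0.48500955 rad
x = r_b·(cos φ + φ·sin φ) = 100.501990·(0.88467050 + 0.48500955·0.46621680) = 111.636615
y = r_b·(sin φ − φ·cos φ) = 100.501990·(0.46621680 − 0.48500955·0.88467050) = 3.732962

x=111.636615 y=3.732962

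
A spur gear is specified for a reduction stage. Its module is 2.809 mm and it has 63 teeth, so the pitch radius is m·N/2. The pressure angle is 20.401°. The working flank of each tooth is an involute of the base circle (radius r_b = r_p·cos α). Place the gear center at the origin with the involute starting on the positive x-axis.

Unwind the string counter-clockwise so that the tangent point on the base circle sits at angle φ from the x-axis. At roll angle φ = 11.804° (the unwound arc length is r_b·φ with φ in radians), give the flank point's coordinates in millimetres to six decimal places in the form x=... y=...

x=84.674822 y=0.240704

pitch radius r_p = m·N/2 = 2.809·63/2 = 88.483500
base radius r_b = r_p·cos α = 88.483500·cos 20.401° = 82.933453
roll angle φ = 11.804° = 0.20601866 rad
x = r_b·(cos φ + φ·sin φ) = 82.933453·(0.97885311 + 0.20601866·0.20456439) = 84.674822
y = r_b·(sin φ − φ·cos φ) = 82.933453·(0.20456439 − 0.20601866·0.97885311) = 0.240704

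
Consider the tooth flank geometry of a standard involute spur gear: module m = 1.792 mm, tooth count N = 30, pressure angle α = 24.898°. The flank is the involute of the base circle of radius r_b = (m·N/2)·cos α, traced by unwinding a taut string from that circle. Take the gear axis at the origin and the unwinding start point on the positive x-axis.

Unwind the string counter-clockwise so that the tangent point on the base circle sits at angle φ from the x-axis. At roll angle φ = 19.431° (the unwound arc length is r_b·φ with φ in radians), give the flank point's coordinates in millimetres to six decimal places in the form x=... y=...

pitch radius r_p = m·N/2 = 1.792·30/2 = 26.880000
base radius r_b = r_p·cos α = 26.880000·cos 24.898° = 24.381738
roll angle φ = 19.431° = 0.33913493 rad
x = r_b·(cos φ + φ·sin φ) = 24.381738·(0.94304280 + 0.33913493·0.33267142) = 25.743782
y = r_b·(sin φ − φ·cos φ) = 24.381738·(0.33267142 − 0.33913493·0.94304280) = 0.313370

x=25.743782 y=0.313370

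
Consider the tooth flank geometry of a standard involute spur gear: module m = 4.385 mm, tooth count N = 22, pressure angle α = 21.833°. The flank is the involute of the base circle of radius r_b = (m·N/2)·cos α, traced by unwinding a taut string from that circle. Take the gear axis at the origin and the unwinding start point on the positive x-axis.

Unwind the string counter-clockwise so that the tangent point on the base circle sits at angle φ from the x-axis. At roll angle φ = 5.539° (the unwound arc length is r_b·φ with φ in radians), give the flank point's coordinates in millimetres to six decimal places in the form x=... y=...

x=44.983931 y=0.013472

pitch radius r_p = m·N/2 = 4.385·22/2 = 48.235000
base radius r_b = r_p·cos α = 48.235000·cos 21.833° = 44.775189
roll angle φ = 5.539° = 0.09667379 rad
x = r_b·(cos φ + φ·sin φ) = 44.775189·(0.99533073 + 0.09667379·0.09652327) = 44.983931
y = r_b·(sin φ − φ·cos φ) = 44.775189·(0.09652327 − 0.09667379·0.99533073) = 0.013472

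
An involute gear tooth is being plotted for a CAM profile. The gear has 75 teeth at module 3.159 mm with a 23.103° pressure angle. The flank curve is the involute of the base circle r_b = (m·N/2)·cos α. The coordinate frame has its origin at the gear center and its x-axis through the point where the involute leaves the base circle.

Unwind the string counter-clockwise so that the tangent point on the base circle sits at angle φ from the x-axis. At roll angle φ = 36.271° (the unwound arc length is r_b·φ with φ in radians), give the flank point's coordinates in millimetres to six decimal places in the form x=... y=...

x=128.655973 y=8.850320

pitch radius r_p = m·N/2 = 3.159·75/2 = 118.462500
base radius r_b = r_p·cos α = 118.462500·cos 23.103° = 108.961920
roll angle φ = 36.271° = 0.63304837 rad
x = r_b·(cos φ + φ·sin φ) = 108.961920·(0.80622782 + 0.63304837·0.59160519) = 128.655973
y = r_b·(sin φ − φ·cos φ) = 108.961920·(0.59160519 − 0.63304837·0.80622782) = 8.850320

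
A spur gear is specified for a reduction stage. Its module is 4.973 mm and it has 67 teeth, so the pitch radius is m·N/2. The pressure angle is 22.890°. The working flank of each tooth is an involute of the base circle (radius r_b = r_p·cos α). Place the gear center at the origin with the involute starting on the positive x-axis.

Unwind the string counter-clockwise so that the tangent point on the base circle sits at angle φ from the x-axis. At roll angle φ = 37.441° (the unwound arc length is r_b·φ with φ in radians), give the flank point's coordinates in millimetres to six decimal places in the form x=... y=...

pitch radius r_p = m·N/2 = 4.973·67/2 = 166.595500
base radius r_b = r_p·cos α = 166.595500·cos 22.890° = 153.476655
roll angle φ = 37.441° = 0.65346873 rad
x = r_b·(cos φ + φ·sin φ) = 153.476655·(0.79397979 + 0.65346873·0.60794416) = 182.829416
y = r_b·(sin φ − φ·cos φ) = 153.476655·(0.60794416 − 0.65346873·0.79397979) = 13.675260

x=182.829416 y=13.675260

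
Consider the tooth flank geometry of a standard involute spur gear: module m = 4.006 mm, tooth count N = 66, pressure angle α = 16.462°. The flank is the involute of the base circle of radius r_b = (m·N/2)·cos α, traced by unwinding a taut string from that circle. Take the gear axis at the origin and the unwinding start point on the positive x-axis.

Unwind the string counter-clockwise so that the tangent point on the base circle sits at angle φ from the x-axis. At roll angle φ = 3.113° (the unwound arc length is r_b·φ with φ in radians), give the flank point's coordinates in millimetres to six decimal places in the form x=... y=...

pitch radius r_p = m·N/2 = 4.006·66/2 = 132.198000
base radius r_b = r_p·cos α = 132.198000·cos 16.462° = 126.778925
roll angle φ = 3.113° = 0.05433210 rad
x = r_b·(cos φ + φ·sin φ) = 126.778925·(0.99852437 + 0.05433210·0.05430537) = 126.965911
y = r_b·(sin φ − φ·cos φ) = 126.778925·(0.05430537 − 0.05433210·0.99852437) = 0.006776

x=126.965911 y=0.006776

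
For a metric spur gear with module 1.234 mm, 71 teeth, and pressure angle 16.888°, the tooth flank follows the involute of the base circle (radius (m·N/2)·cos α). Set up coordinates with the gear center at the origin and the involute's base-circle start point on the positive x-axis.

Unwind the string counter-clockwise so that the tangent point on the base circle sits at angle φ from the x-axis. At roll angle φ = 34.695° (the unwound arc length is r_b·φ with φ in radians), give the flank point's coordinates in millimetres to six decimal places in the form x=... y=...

x=48.912745 y=2.990205

pitch radius r_p = m·N/2 = 1.234·71/2 = 43.807000
base radius r_b = r_p·cos α = 43.807000·cos 16.888° = 41.917799
roll angle φ = 34.695° = 0.60554198 rad
x = r_b·(cos φ + φ·sin φ) = 41.917799·(0.82219372 + 0.60554198·0.56920778) = 48.912745
y = r_b·(sin φ − φ·cos φ) = 41.917799·(0.56920778 − 0.60554198·0.82219372) = 2.990205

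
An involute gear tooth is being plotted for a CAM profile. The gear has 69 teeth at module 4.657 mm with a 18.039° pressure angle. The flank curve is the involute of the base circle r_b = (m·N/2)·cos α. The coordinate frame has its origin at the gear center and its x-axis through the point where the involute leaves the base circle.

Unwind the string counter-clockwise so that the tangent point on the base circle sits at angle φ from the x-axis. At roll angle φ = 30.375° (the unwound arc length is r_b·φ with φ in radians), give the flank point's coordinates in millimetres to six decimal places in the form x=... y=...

x=172.752127 y=7.376321

pitch radius r_p = m·N/2 = 4.657·69/2 = 160.666500
base radius r_b = r_p·cos α = 160.666500·cos 18.039° = 152.769092
roll angle φ = 30.375° = 0.53014376 rad
x = r_b·(cos φ + φ·sin φ) = 152.769092·(0.86273439 + 0.53014376·0.50565737) = 172.752127
y = r_b·(sin φ − φ·cos φ) = 152.769092·(0.50565737 − 0.53014376·0.86273439) = 7.376321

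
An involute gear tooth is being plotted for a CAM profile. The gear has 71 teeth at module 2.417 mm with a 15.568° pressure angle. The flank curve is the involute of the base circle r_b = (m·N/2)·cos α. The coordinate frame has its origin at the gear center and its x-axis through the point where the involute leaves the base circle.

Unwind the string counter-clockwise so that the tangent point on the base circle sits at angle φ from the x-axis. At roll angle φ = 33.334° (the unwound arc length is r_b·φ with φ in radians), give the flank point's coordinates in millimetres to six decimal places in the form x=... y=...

pitch radius r_p = m·N/2 = 2.417·71/2 = 85.803500
base radius r_b = r_p·cos α = 85.803500·cos 15.568° = 82.655594
roll angle φ = 33.334° = 0.58178805 rad
x = r_b·(cos φ + φ·sin φ) = 82.655594·(0.83548142 + 0.58178805·0.54951870) = 95.482488
y = r_b·(sin φ − φ·cos φ) = 82.655594·(0.54951870 − 0.58178805·0.83548142) = 5.244133

x=95.482488 y=5.244133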